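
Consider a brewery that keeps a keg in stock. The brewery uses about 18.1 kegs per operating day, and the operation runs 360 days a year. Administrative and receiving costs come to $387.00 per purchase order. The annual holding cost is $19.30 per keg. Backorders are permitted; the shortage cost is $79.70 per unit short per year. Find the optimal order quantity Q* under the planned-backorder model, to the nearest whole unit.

Q* ≈ 570 kegs

Annual demand D = 18.1 × 360 = 6,516.
With planned backorders, Q* = √(2DS/H) · √((H+B)/B).
√(2DS/H) = √(2 × 6,516 × 387 / 19.3) = 511.190.
√((H+B)/B) = √((19.3+79.7)/79.7) = 1.1145.
Q* ≈ 569.732.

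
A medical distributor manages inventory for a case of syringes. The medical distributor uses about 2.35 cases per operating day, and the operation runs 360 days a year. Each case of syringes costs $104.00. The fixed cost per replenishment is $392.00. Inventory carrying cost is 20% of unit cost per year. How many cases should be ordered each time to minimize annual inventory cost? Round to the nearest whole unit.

Q* ≈ 179 cases

Annual demand D = 2.35 × 360 = 846.
Holding cost H = 0.20 × $104.00 = $20.8000 per unit per year.
EOQ = √(2DS / H) = √(2 × 846 × 392 / 20.8).
= √(663,264 / 20.8) = √31,887.6923 ≈ 178.571.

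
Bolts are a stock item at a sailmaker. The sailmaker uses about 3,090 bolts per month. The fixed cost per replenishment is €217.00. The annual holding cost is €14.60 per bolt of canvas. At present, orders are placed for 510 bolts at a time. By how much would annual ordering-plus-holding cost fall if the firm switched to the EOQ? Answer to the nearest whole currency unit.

Extra cost ≈ €4,172 per year

Annual demand D = 3,090 × 12 = 37,080.
EOQ = √(2DS/H) = √(2 × 37,080 × 217 / 14.6) ≈ 1049.88.
Cost at Q* = (D/Q*)S + (Q*/2)H = √(2DSH) ≈ €15,328.20.
Cost at Q = 510: (37,080/510)×217 + (510/2)×14.6 = €15,777.18 + €3,723.00 = €19,500.18.
Excess = €19,500.18 − €15,328.20 = €4,171.98.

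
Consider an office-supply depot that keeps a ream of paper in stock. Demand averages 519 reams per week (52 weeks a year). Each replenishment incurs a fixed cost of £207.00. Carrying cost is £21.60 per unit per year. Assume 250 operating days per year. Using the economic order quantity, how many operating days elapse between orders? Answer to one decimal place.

T ≈ 6.7 days

Annual demand D = 519 × 52 = 26,988.
EOQ = √(2DS/H) = √(2 × 26,988 × 207 / 21.6) ≈ 719.21.
Cycle time = Q*/D × 250 = 719.21 / 26,988 × 250 ≈ 6.662 days.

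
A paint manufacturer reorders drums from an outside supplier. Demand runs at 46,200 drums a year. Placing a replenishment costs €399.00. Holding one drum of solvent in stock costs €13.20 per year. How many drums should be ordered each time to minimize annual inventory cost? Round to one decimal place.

EOQ = √(2DS / H) = √(2 × 46,200 × 399 / 13.2).
= √(36,867,600 / 13.2) = √2,793,000 ≈ 1671.227.

Q* ≈ 1,671.2 drums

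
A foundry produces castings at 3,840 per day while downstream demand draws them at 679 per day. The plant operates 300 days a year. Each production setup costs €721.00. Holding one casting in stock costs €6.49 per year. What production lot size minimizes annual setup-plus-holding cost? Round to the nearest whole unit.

Q* ≈ 7,415 castings

Annual demand D = 679 × 300 = 203,700.
Production build-up factor (1 − d/p) = 1 − 679/3,840 = 0.8232.
Q* = √(2DS / (H(1 − d/p))) = √(2 × 203,700 × 721 / (6.49 × 0.8232)).
= √(293,735,400 / 5.3424) ≈ 7414.966.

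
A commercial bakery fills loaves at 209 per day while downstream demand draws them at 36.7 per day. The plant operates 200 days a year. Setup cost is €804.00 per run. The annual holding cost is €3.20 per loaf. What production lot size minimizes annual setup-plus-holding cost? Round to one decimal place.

Q* ≈ 2,115.2 loaves

Annual demand D = 36.7 × 200 = 7,340.
Production build-up factor (1 − d/p) = 1 − 36.7/209 = 0.8244.
Q* = √(2DS / (H(1 − d/p))) = √(2 × 7,340 × 804 / (3.2 × 0.8244)).
= √(11,802,720 / 2.6381) ≈ 2115.176.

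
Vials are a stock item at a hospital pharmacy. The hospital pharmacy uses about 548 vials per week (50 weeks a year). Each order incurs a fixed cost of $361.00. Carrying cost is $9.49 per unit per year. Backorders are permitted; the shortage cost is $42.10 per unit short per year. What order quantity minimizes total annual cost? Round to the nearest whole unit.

Annual demand D = 548 × 50 = 27,400.
With planned backorders, Q* = √(2DS/H) · √((H+B)/B).
√(2DS/H) = √(2 × 27,400 × 361 / 9.49) = 1443.812.
√((H+B)/B) = √((9.49+42.1)/42.1) = 1.1070.
Q* ≈ 1598.279.

Q* ≈ 1,598 vials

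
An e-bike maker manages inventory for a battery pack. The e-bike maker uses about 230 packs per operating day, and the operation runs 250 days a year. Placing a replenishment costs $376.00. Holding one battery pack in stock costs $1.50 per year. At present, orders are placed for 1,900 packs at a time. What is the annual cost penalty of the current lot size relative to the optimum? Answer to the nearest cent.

Extra cost ≈ $4,750.38 per year

Annual demand D = 230 × 250 = 57,500.
EOQ = √(2DS/H) = √(2 × 57,500 × 376 / 1.5) ≈ 5369.05.
Cost at Q* = (D/Q*)S + (Q*/2)H = √(2DSH) ≈ $8,053.57.
Cost at Q = 1,900: (57,500/1,900)×376 + (1,900/2)×1.5 = $11,378.95 + $1,425.00 = $12,803.95.
Excess = $12,803.95 − $8,053.57 = $4,750.38.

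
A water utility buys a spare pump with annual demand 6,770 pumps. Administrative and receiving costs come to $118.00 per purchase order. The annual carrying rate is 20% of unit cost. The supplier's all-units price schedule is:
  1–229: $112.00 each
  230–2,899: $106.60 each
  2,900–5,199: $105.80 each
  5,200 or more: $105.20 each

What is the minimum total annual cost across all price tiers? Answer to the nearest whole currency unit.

TC* ≈ $727,518

Holding cost per unit per year at price C is H = 0.20·C.
Candidates are each tier's EOQ (if it falls in that tier) and each price-break quantity.
Tier 1 ($112.00): EOQ = 267.1 exceeds tier's upper bound 229, so this tier is dominated.
EOQ at $106.60 = 273.8 (feasible in tier 2): TC = 6,770×$106.60 + (6,770/273.8)×118 + (273.8/2)×0.20×$106.60 = $727,518.39.
EOQ at $105.80 = 274.8 < 2900, so use break Q=2900: TC = 6,770×$105.80 + (6,770/2900.0)×118 + (2900.0/2)×0.20×$105.80 = $747,223.47.
EOQ at $105.20 = 275.6 < 5200, so use break Q=5200: TC = 6,770×$105.20 + (6,770/5200.0)×118 + (5200.0/2)×0.20×$105.20 = $767,061.63.
Lowest total cost among the candidates is at Q = 273.8.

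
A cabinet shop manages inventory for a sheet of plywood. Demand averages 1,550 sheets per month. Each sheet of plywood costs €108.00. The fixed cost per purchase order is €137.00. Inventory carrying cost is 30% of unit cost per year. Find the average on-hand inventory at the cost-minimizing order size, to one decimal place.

Average inventory ≈ 198.3 sheets

Annual demand D = 1,550 × 12 = 18,600.
Holding cost H = 0.30 × €108.00 = €32.4000 per unit per year.
Q* = √(2DS/H) = √(2 × 18,600 × 137 / 32.4) ≈ 396.61.
Average inventory = Q*/2 ≈ 396.61 / 2 = 198.303.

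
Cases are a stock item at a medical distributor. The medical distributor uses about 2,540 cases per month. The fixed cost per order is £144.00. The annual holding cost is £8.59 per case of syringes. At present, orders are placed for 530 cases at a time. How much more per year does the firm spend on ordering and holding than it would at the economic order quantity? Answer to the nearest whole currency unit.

Extra cost ≈ £1,874 per year

Annual demand D = 2,540 × 12 = 30,480.
EOQ = √(2DS/H) = √(2 × 30,480 × 144 / 8.59) ≈ 1010.90.
Cost at Q* = (D/Q*)S + (Q*/2)H = √(2DSH) ≈ £8,683.61.
Cost at Q = 530: (30,480/530)×144 + (530/2)×8.59 = £8,281.36 + £2,276.35 = £10,557.71.
Excess = £10,557.71 − £8,683.61 = £1,874.10.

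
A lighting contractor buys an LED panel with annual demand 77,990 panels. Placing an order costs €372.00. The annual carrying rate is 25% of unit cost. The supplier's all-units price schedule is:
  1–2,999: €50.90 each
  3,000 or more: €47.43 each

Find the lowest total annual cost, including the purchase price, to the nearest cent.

Holding cost per unit per year at price C is H = 0.25·C.
Candidates are each tier's EOQ (if it falls in that tier) and each price-break quantity.
EOQ at €50.90 = 2135.4 (feasible in tier 1): TC = 77,990×€50.90 + (77,990/2135.4)×372 + (2135.4/2)×0.25×€50.90 = €3,996,863.83.
EOQ at €47.43 = 2212.1 < 3000, so use break Q=3000: TC = 77,990×€47.43 + (77,990/3000.0)×372 + (3000.0/2)×0.25×€47.43 = €3,726,522.71.
Lowest total cost among the candidates is at Q = 3000.0.

TC* ≈ €3,726,522.71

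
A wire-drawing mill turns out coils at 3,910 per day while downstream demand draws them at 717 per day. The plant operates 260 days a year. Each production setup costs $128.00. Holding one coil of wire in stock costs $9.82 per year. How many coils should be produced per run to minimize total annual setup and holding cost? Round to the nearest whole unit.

Q* ≈ 2,439 coils

Annual demand D = 717 × 260 = 186,420.
Production build-up factor (1 − d/p) = 1 − 717/3,910 = 0.8166.
Q* = √(2DS / (H(1 − d/p))) = √(2 × 186,420 × 128 / (9.82 × 0.8166)).
= √(47,723,520 / 8.0192) ≈ 2439.492.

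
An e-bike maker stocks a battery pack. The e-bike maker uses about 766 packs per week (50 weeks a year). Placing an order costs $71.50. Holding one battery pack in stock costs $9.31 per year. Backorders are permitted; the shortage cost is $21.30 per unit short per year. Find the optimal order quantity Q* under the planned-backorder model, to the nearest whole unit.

Annual demand D = 766 × 50 = 38,300.
With planned backorders, Q* = √(2DS/H) · √((H+B)/B).
√(2DS/H) = √(2 × 38,300 × 71.5 / 9.31) = 766.995.
√((H+B)/B) = √((9.31+21.3)/21.3) = 1.1988.
Q* ≈ 919.463.

Q* ≈ 919 packs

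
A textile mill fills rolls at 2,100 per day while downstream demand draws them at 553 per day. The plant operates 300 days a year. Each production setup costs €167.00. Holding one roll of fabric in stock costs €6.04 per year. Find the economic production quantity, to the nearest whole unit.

Annual demand D = 553 × 300 = 165,900.
Production build-up factor (1 − d/p) = 1 − 553/2,100 = 0.7367.
Q* = √(2DS / (H(1 − d/p))) = √(2 × 165,900 × 167 / (6.04 × 0.7367)).
= √(55,410,600 / 4.4495) ≈ 3528.925.

Q* ≈ 3,529 rolls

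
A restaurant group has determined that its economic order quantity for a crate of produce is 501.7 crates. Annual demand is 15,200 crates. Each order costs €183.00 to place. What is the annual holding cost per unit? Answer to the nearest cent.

Invert the EOQ relation Q*² = 2DS/H.
From Q* = √(2DS/H): H = 2DS / Q*² = 2 × 15,200 × 183 / 501.7² = 22.1022.

H ≈ €22.10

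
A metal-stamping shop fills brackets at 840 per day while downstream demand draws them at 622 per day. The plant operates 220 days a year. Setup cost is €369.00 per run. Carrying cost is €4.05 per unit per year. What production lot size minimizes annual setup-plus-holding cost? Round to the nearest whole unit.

Q* ≈ 9,802 brackets

Annual demand D = 622 × 220 = 136,840.
Production build-up factor (1 − d/p) = 1 − 622/840 = 0.2595.
Q* = √(2DS / (H(1 − d/p))) = √(2 × 136,840 × 369 / (4.05 × 0.2595)).
= √(100,987,920 / 1.0511) ≈ 9802.088.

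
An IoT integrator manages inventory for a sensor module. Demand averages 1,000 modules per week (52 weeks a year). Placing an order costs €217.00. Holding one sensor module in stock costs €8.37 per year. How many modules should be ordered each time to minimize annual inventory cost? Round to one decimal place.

Annual demand D = 1,000 × 52 = 52,000.
EOQ = √(2DS / H) = √(2 × 52,000 × 217 / 8.37).
= √(22,568,000 / 8.37) = √2,696,296.2963 ≈ 1642.040.

Q* ≈ 1,642.0 modules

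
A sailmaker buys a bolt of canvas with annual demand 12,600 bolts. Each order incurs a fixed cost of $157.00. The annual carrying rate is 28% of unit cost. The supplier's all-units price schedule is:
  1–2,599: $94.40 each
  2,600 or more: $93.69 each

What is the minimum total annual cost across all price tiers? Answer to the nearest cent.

Holding cost per unit per year at price C is H = 0.28·C.
For each price level, check whether its EOQ is feasible; otherwise the best quantity at that price is the breakpoint.
EOQ at $94.40 = 386.9 (feasible in tier 1): TC = 12,600×$94.40 + (12,600/386.9)×157 + (386.9/2)×0.28×$94.40 = $1,199,666.22.
EOQ at $93.69 = 388.4 < 2600, so use break Q=2600: TC = 12,600×$93.69 + (12,600/2600.0)×157 + (2600.0/2)×0.28×$93.69 = $1,215,358.01.
Lowest total cost among the candidates is at Q = 386.9.

TC* ≈ $1,199,666.22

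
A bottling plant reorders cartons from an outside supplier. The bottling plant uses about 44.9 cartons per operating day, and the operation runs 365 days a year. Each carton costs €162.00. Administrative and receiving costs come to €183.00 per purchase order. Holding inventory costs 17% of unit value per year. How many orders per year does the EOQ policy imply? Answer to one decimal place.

N ≈ 35.1 orders per year

Annual demand D = 44.9 × 365 = 16,388.5.
Holding cost H = 0.17 × €162.00 = €27.5400 per unit per year.
Q* = √(2DS/H) = √(2 × 16,388.5 × 183 / 27.54) ≈ 466.69.
Orders per year = D / Q* = 16,388.5 / 466.69 ≈ 35.116.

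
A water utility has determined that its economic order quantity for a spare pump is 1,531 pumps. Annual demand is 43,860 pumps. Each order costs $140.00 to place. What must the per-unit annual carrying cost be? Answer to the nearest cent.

Invert the EOQ relation Q*² = 2DS/H.
From Q* = √(2DS/H): H = 2DS / Q*² = 2 × 43,860 × 140 / 1,531² = 5.2393.

H ≈ $5.24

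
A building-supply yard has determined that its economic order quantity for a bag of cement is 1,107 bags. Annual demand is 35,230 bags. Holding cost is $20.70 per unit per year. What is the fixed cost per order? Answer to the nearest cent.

S ≈ $360.02

The basic EOQ model gives Q* = √(2DS/H); rearrange for the unknown.
From Q* = √(2DS/H): S = Q*²H / (2D) = 1,107² × 20.7 / (2 × 35,230) = 360.0170.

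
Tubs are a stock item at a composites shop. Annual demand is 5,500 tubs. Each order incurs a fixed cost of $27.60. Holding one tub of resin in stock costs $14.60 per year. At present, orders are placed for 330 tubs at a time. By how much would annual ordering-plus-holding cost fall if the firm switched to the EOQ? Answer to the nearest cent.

EOQ = √(2DS/H) = √(2 × 5,500 × 27.6 / 14.6) ≈ 144.20.
Cost at Q* = (D/Q*)S + (Q*/2)H = √(2DSH) ≈ $2,105.36.
Cost at Q = 330: (5,500/330)×27.6 + (330/2)×14.6 = $460.00 + $2,409.00 = $2,869.00.
Excess = $2,869.00 − $2,105.36 = $763.64.

Extra cost ≈ $763.64 per year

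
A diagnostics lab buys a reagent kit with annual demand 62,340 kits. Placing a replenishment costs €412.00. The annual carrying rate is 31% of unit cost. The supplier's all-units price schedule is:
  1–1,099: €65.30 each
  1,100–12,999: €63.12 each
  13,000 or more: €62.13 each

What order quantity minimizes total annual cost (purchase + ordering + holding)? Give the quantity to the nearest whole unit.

Holding cost per unit per year at price C is H = 0.31·C.
Evaluate total cost at each tier's feasible EOQ or, if the EOQ is below the tier, at the tier's minimum quantity.
Tier 1 (€65.30): EOQ = 1593.0 exceeds tier's upper bound 1099, so this tier is dominated.
EOQ at €63.12 = 1620.3 (feasible in tier 2): TC = 62,340×€63.12 + (62,340/1620.3)×412 + (1620.3/2)×0.31×€63.12 = €3,966,604.60.
EOQ at €62.13 = 1633.1 < 13000, so use break Q=13000: TC = 62,340×€62.13 + (62,340/13000.0)×412 + (13000.0/2)×0.31×€62.13 = €4,000,351.85.
Lowest total cost is €3,966,604.60 at Q = 1620.3.

Q* ≈ 1,620 kits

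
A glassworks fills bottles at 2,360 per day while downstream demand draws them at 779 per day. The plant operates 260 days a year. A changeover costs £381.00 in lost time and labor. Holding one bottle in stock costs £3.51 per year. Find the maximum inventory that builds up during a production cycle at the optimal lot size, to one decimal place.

Annual demand D = 779 × 260 = 202,540.
Production build-up factor (1 − d/p) = 1 − 779/2,360 = 0.6699.
Q* = √(2DS / (H(1 − d/p))) = √(2 × 202,540 × 381 / (3.51 × 0.6699)).
= √(154,335,480 / 2.3514) ≈ 8101.574.
Maximum inventory = Q*(1 − d/p) = 8101.574 × 0.6699 ≈ 5427.368.

I_max ≈ 5,427.4 bottles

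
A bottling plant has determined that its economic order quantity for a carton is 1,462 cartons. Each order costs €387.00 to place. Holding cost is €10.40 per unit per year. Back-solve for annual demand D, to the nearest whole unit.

Invert the EOQ relation Q*² = 2DS/H.
From Q* = √(2DS/H): D = Q*²H / (2S) = 1,462² × 10.4 / (2 × 387) = 28720.178.

D ≈ 28,720 cartons per year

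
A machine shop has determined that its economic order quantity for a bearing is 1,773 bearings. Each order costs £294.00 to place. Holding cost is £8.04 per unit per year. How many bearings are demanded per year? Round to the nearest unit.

D ≈ 42,983 bearings per year

Squaring Q* = √(2DS/H) gives Q*² = 2DS/H.
From Q* = √(2DS/H): D = Q*²H / (2S) = 1,773² × 8.04 / (2 × 294) = 42982.948.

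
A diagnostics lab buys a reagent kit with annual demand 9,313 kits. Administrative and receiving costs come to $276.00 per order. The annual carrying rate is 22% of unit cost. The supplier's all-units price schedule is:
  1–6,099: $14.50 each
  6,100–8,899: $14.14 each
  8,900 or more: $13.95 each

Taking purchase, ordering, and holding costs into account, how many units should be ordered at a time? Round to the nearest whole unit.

Holding cost per unit per year at price C is H = 0.22·C.
For each price level, check whether its EOQ is feasible; otherwise the best quantity at that price is the breakpoint.
EOQ at $14.50 = 1269.5 (feasible in tier 1): TC = 9,313×$14.50 + (9,313/1269.5)×276 + (1269.5/2)×0.22×$14.50 = $139,088.08.
EOQ at $14.14 = 1285.5 < 6100, so use break Q=6100: TC = 9,313×$14.14 + (9,313/6100.0)×276 + (6100.0/2)×0.22×$14.14 = $141,595.14.
EOQ at $13.95 = 1294.2 < 8900, so use break Q=8900: TC = 9,313×$13.95 + (9,313/8900.0)×276 + (8900.0/2)×0.22×$13.95 = $143,862.21.
Lowest total cost is $139,088.08 at Q = 1269.5.

Q* ≈ 1,269 kits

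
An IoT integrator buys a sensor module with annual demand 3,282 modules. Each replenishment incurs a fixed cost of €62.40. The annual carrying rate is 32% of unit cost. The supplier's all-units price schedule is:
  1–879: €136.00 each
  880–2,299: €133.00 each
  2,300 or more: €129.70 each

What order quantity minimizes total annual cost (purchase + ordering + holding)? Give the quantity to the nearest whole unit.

Holding cost per unit per year at price C is H = 0.32·C.
Candidates are each tier's EOQ (if it falls in that tier) and each price-break quantity.
EOQ at €136.00 = 97.0 (feasible in tier 1): TC = 3,282×€136.00 + (3,282/97.0)×62.4 + (97.0/2)×0.32×€136.00 = €450,574.03.
EOQ at €133.00 = 98.1 < 880, so use break Q=880: TC = 3,282×€133.00 + (3,282/880.0)×62.4 + (880.0/2)×0.32×€133.00 = €455,465.12.
EOQ at €129.70 = 99.3 < 2300, so use break Q=2300: TC = 3,282×€129.70 + (3,282/2300.0)×62.4 + (2300.0/2)×0.32×€129.70 = €473,494.04.
Lowest total cost is €450,574.03 at Q = 97.0.

Q* ≈ 97 modules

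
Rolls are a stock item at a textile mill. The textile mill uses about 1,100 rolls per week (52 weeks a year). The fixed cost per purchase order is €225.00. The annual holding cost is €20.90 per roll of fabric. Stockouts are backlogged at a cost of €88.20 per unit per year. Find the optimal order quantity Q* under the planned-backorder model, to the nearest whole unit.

Annual demand D = 1,100 × 52 = 57,200.
With planned backorders, Q* = √(2DS/H) · √((H+B)/B).
√(2DS/H) = √(2 × 57,200 × 225 / 20.9) = 1109.765.
√((H+B)/B) = √((20.9+88.2)/88.2) = 1.1122.
Q* ≈ 1234.267.

Q* ≈ 1,234 rolls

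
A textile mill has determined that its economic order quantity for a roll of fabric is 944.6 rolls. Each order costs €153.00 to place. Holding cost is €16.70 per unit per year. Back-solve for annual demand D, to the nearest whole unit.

D ≈ 48,696 rolls per year

Invert the EOQ relation Q*² = 2DS/H.
From Q* = √(2DS/H): D = Q*²H / (2S) = 944.6² × 16.7 / (2 × 153) = 48695.735.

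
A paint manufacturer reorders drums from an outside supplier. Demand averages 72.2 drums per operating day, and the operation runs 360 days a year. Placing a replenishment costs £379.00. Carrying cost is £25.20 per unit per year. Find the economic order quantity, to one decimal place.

Q* ≈ 884.2 drums

Annual demand D = 72.2 × 360 = 25,992.
EOQ = √(2DS / H) = √(2 × 25,992 × 379 / 25.2).
= √(19,701,936 / 25.2) = √781,822.8571 ≈ 884.207.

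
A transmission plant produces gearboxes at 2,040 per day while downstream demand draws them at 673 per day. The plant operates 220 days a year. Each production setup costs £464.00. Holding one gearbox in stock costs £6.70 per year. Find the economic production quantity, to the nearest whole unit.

Q* ≈ 5,532 gearboxes

Annual demand D = 673 × 220 = 148,060.
Production build-up factor (1 − d/p) = 1 − 673/2,040 = 0.6701.
Q* = √(2DS / (H(1 − d/p))) = √(2 × 148,060 × 464 / (6.7 × 0.6701)).
= √(137,399,680 / 4.4897) ≈ 5532.052.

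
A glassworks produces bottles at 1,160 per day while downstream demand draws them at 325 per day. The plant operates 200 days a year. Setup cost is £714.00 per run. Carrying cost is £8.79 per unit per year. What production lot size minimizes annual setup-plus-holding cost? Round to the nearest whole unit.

Q* ≈ 3,830 bottles

Annual demand D = 325 × 200 = 65,000.
Production build-up factor (1 − d/p) = 1 − 325/1,160 = 0.7198.
Q* = √(2DS / (H(1 − d/p))) = √(2 × 65,000 × 714 / (8.79 × 0.7198)).
= √(92,820,000 / 6.3273) ≈ 3830.118.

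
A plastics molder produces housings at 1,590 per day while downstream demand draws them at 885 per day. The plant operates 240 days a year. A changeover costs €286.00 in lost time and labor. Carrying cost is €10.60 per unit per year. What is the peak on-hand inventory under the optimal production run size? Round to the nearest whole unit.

I_max ≈ 2,254 housings

Annual demand D = 885 × 240 = 212,400.
Production build-up factor (1 − d/p) = 1 − 885/1,590 = 0.4434.
Q* = √(2DS / (H(1 − d/p))) = √(2 × 212,400 × 286 / (10.6 × 0.4434)).
= √(121,492,800 / 4.7) ≈ 5084.243.
Maximum inventory = Q*(1 − d/p) = 5084.243 × 0.4434 ≈ 2254.334.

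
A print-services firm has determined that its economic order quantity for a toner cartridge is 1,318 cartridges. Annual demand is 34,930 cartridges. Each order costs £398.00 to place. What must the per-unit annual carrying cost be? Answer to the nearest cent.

Squaring Q* = √(2DS/H) gives Q*² = 2DS/H.
From Q* = √(2DS/H): H = 2DS / Q*² = 2 × 34,930 × 398 / 1,318² = 16.0059.

H ≈ £16.01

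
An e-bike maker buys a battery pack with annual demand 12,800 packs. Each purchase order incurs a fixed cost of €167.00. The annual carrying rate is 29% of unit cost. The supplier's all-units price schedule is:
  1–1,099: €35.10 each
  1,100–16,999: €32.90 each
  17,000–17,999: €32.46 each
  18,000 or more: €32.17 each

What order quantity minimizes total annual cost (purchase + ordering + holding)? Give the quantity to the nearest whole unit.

Q* ≈ 1,100 packs

Holding cost per unit per year at price C is H = 0.29·C.
For each price level, check whether its EOQ is feasible; otherwise the best quantity at that price is the breakpoint.
EOQ at €35.10 = 648.1 (feasible in tier 1): TC = 12,800×€35.10 + (12,800/648.1)×167 + (648.1/2)×0.29×€35.10 = €455,876.76.
EOQ at €32.90 = 669.4 < 1100, so use break Q=1100: TC = 12,800×€32.90 + (12,800/1100.0)×167 + (1100.0/2)×0.29×€32.90 = €428,310.82.
EOQ at €32.46 = 673.9 < 17000, so use break Q=17000: TC = 12,800×€32.46 + (12,800/17000.0)×167 + (17000.0/2)×0.29×€32.46 = €495,627.64.
EOQ at €32.17 = 676.9 < 18000, so use break Q=18000: TC = 12,800×€32.17 + (12,800/18000.0)×167 + (18000.0/2)×0.29×€32.17 = €495,858.46.
Lowest total cost is €428,310.82 at Q = 1100.0.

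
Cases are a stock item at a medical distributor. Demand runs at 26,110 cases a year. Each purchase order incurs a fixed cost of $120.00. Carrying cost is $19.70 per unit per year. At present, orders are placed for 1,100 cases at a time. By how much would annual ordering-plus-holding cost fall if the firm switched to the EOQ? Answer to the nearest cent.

EOQ = √(2DS/H) = √(2 × 26,110 × 120 / 19.7) ≈ 564.00.
Cost at Q* = (D/Q*)S + (Q*/2)H = √(2DSH) ≈ $11,110.72.
Cost at Q = 1,100: (26,110/1,100)×120 + (1,100/2)×19.7 = $2,848.36 + $10,835.00 = $13,683.36.
Excess = $13,683.36 − $11,110.72 = $2,572.64.

Extra cost ≈ $2,572.64 per year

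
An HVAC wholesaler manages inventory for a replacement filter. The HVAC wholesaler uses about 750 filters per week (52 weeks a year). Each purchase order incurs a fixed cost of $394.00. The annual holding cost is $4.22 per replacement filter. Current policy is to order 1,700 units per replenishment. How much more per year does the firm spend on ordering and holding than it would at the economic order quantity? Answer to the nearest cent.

Extra cost ≈ $1,237.71 per year

Annual demand D = 750 × 52 = 39,000.
EOQ = √(2DS/H) = √(2 × 39,000 × 394 / 4.22) ≈ 2698.60.
Cost at Q* = (D/Q*)S + (Q*/2)H = √(2DSH) ≈ $11,388.11.
Cost at Q = 1,700: (39,000/1,700)×394 + (1,700/2)×4.22 = $9,038.82 + $3,587.00 = $12,625.82.
Excess = $12,625.82 − $11,388.11 = $1,237.71.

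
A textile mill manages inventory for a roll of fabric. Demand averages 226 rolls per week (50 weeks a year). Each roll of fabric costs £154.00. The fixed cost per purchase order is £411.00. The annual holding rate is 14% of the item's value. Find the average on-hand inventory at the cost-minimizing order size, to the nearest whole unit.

Annual demand D = 226 × 50 = 11,300.
Holding cost H = 0.14 × £154.00 = £21.5600 per unit per year.
EOQ = √(2DS/H) = √(2 × 11,300 × 411 / 21.56) ≈ 656.37.
Average inventory = Q*/2 ≈ 656.37 / 2 = 328.187.

Average inventory ≈ 328 rolls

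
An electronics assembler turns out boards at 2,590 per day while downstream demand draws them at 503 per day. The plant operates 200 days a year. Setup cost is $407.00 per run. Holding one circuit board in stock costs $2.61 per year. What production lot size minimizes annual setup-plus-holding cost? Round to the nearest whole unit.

Annual demand D = 503 × 200 = 100,600.
Production build-up factor (1 − d/p) = 1 − 503/2,590 = 0.8058.
Q* = √(2DS / (H(1 − d/p))) = √(2 × 100,600 × 407 / (2.61 × 0.8058)).
= √(81,888,400 / 2.1031) ≈ 6239.928.

Q* ≈ 6,240 boards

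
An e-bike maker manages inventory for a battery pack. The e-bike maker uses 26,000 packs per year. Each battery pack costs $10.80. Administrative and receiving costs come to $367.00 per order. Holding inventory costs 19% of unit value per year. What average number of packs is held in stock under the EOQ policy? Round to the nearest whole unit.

Average inventory ≈ 1,525 packs

Holding cost H = 0.19 × $10.80 = $2.0520 per unit per year.
EOQ = √(2DS/H) = √(2 × 26,000 × 367 / 2.052) ≈ 3049.62.
Average inventory = Q*/2 ≈ 3049.62 / 2 = 1524.811.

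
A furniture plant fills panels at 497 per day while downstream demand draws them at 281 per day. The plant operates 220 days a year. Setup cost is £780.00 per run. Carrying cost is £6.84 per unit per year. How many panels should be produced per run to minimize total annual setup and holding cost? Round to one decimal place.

Q* ≈ 5,695.7 panels

Annual demand D = 281 × 220 = 61,820.
Production build-up factor (1 − d/p) = 1 − 281/497 = 0.4346.
Q* = √(2DS / (H(1 − d/p))) = √(2 × 61,820 × 780 / (6.84 × 0.4346)).
= √(96,439,200 / 2.9727) ≈ 5695.739.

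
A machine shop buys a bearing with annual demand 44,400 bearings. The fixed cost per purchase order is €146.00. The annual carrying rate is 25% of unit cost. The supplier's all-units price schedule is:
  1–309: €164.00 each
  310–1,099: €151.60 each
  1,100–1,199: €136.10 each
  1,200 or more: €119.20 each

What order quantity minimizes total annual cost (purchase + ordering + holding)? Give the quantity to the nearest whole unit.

Q* ≈ 1,200 bearings

Holding cost per unit per year at price C is H = 0.25·C.
Candidates are each tier's EOQ (if it falls in that tier) and each price-break quantity.
Tier 1 (€164.00): EOQ = 562.3 exceeds tier's upper bound 309, so this tier is dominated.
EOQ at €151.60 = 584.9 (feasible in tier 2): TC = 44,400×€151.60 + (44,400/584.9)×146 + (584.9/2)×0.25×€151.60 = €6,753,206.78.
EOQ at €136.10 = 617.3 < 1100, so use break Q=1100: TC = 44,400×€136.10 + (44,400/1100.0)×146 + (1100.0/2)×0.25×€136.10 = €6,067,446.84.
EOQ at €119.20 = 659.6 < 1200, so use break Q=1200: TC = 44,400×€119.20 + (44,400/1200.0)×146 + (1200.0/2)×0.25×€119.20 = €5,315,762.00.
Lowest total cost is €5,315,762.00 at Q = 1200.0.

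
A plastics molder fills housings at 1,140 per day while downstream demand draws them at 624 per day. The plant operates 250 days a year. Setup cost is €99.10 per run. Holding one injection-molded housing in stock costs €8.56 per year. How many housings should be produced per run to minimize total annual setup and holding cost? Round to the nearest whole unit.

Annual demand D = 624 × 250 = 156,000.
Production build-up factor (1 − d/p) = 1 − 624/1,140 = 0.4526.
Q* = √(2DS / (H(1 − d/p))) = √(2 × 156,000 × 99.1 / (8.56 × 0.4526)).
= √(30,919,200 / 3.8745) ≈ 2824.911.

Q* ≈ 2,825 housings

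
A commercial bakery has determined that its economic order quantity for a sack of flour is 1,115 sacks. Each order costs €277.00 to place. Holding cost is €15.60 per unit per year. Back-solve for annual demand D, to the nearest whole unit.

D ≈ 35,008 sacks per year

Invert the EOQ relation Q*² = 2DS/H.
From Q* = √(2DS/H): D = Q*²H / (2S) = 1,115² × 15.6 / (2 × 277) = 35007.780.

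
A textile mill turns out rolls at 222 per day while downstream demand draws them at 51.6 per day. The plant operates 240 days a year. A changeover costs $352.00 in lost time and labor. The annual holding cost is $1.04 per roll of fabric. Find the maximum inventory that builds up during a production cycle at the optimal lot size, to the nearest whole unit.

Annual demand D = 51.6 × 240 = 12,384.
Production build-up factor (1 − d/p) = 1 − 51.6/222 = 0.7676.
Q* = √(2DS / (H(1 − d/p))) = √(2 × 12,384 × 352 / (1.04 × 0.7676)).
= √(8,718,336 / 0.7983) ≈ 3304.774.
Maximum inventory = Q*(1 − d/p) = 3304.774 × 0.7676 ≈ 2536.638.

I_max ≈ 2,537 rolls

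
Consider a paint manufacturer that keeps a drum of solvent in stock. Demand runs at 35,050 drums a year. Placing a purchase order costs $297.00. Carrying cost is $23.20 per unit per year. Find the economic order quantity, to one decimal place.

Q* ≈ 947.3 drums

EOQ = √(2DS / H) = √(2 × 35,050 × 297 / 23.2).
= √(20,819,700 / 23.2) = √897,400.8621 ≈ 947.312.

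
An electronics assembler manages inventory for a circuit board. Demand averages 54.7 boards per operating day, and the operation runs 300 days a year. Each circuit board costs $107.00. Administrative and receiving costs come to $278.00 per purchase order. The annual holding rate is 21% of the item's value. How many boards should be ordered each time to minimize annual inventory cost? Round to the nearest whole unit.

Annual demand D = 54.7 × 300 = 16,410.
Holding cost H = 0.21 × $107.00 = $22.4700 per unit per year.
EOQ = √(2DS / H) = √(2 × 16,410 × 278 / 22.47).
= √(9,123,960 / 22.47) = √406,050.7343 ≈ 637.221.

Q* ≈ 637 boards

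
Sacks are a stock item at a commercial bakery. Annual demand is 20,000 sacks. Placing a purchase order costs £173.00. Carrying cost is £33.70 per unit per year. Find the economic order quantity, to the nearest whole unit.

Q* ≈ 453 sacks

EOQ = √(2DS / H) = √(2 × 20,000 × 173 / 33.7).
= √(6,920,000 / 33.7) = √205,341.2463 ≈ 453.146.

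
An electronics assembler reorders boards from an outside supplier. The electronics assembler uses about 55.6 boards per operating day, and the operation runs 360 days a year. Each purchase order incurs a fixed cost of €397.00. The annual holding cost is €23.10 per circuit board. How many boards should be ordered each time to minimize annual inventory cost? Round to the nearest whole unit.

Q* ≈ 829 boards

Annual demand D = 55.6 × 360 = 20,016.
EOQ = √(2DS / H) = √(2 × 20,016 × 397 / 23.1).
= √(15,892,704 / 23.1) = √687,995.8442 ≈ 829.455.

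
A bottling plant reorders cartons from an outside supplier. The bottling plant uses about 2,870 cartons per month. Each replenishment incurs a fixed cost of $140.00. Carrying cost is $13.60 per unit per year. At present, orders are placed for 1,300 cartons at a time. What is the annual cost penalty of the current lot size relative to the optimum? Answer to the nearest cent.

Annual demand D = 2,870 × 12 = 34,440.
EOQ = √(2DS/H) = √(2 × 34,440 × 140 / 13.6) ≈ 842.06.
Cost at Q* = (D/Q*)S + (Q*/2)H = √(2DSH) ≈ $11,451.97.
Cost at Q = 1,300: (34,440/1,300)×140 + (1,300/2)×13.6 = $3,708.92 + $8,840.00 = $12,548.92.
Excess = $12,548.92 − $11,451.97 = $1,096.96.

Extra cost ≈ $1,096.96 per year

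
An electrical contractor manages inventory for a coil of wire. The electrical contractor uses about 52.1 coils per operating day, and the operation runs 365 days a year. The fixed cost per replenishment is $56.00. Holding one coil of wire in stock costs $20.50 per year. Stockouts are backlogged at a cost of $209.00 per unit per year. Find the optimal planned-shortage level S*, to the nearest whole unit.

Annual demand D = 52.1 × 365 = 19,016.5.
With planned backorders, Q* = √(2DS/H) · √((H+B)/B).
√(2DS/H) = √(2 × 19,016.5 × 56 / 20.5) = 322.328.
√((H+B)/B) = √((20.5+209)/209) = 1.0479.
Q* ≈ 337.766.
S* = Q* · H/(H+B) = 337.766 × 20.5/229.5 ≈ 30.171.

S* ≈ 30 coils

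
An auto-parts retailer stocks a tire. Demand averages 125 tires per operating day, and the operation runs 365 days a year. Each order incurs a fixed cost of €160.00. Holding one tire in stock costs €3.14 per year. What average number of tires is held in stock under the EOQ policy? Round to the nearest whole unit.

Average inventory ≈ 1,078 tires

Annual demand D = 125 × 365 = 45,625.
The optimal lot size = √(2DS/H) = √(2 × 45,625 × 160 / 3.14) ≈ 2156.31.
Average inventory = Q*/2 ≈ 2156.31 / 2 = 1078.156.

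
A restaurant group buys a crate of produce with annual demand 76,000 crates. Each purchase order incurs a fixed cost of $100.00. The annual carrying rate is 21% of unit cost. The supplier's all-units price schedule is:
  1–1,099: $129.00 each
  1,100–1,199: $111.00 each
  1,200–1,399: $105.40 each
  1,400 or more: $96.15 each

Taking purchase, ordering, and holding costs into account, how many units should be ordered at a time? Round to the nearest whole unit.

Holding cost per unit per year at price C is H = 0.21·C.
For each price level, check whether its EOQ is feasible; otherwise the best quantity at that price is the breakpoint.
EOQ at $129.00 = 749.1 (feasible in tier 1): TC = 76,000×$129.00 + (76,000/749.1)×100 + (749.1/2)×0.21×$129.00 = $9,824,292.07.
EOQ at $111.00 = 807.5 < 1100, so use break Q=1100: TC = 76,000×$111.00 + (76,000/1100.0)×100 + (1100.0/2)×0.21×$111.00 = $8,455,729.59.
EOQ at $105.40 = 828.7 < 1200, so use break Q=1200: TC = 76,000×$105.40 + (76,000/1200.0)×100 + (1200.0/2)×0.21×$105.40 = $8,030,013.73.
EOQ at $96.15 = 867.6 < 1400, so use break Q=1400: TC = 76,000×$96.15 + (76,000/1400.0)×100 + (1400.0/2)×0.21×$96.15 = $7,326,962.62.
Lowest total cost is $7,326,962.62 at Q = 1400.0.

Q* ≈ 1,400 crates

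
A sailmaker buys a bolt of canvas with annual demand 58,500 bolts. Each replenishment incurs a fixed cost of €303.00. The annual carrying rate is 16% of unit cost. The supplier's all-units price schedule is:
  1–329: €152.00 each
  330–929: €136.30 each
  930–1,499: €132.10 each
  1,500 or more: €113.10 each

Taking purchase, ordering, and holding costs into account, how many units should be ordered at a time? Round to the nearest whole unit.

Q* ≈ 1,500 bolts

Holding cost per unit per year at price C is H = 0.16·C.
Evaluate total cost at each tier's feasible EOQ or, if the EOQ is below the tier, at the tier's minimum quantity.
Tier 1 (€152.00): EOQ = 1207.3 exceeds tier's upper bound 329, so this tier is dominated.
Tier 2 (€136.30): EOQ = 1275.0 exceeds tier's upper bound 929, so this tier is dominated.
EOQ at €132.10 = 1295.1 (feasible in tier 3): TC = 58,500×€132.10 + (58,500/1295.1)×303 + (1295.1/2)×0.16×€132.10 = €7,755,223.20.
EOQ at €113.10 = 1399.7 < 1500, so use break Q=1500: TC = 58,500×€113.10 + (58,500/1500.0)×303 + (1500.0/2)×0.16×€113.10 = €6,641,739.00.
Lowest total cost is €6,641,739.00 at Q = 1500.0.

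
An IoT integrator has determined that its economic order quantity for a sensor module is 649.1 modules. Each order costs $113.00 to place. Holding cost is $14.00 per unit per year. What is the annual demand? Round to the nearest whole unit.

D ≈ 26,100 modules per year

The basic EOQ model gives Q* = √(2DS/H); rearrange for the unknown.
From Q* = √(2DS/H): D = Q*²H / (2S) = 649.1² × 14 / (2 × 113) = 26100.139.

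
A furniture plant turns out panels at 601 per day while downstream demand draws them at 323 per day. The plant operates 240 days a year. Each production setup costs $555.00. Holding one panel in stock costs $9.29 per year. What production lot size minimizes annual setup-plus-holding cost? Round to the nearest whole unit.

Q* ≈ 4,475 panels

Annual demand D = 323 × 240 = 77,520.
Production build-up factor (1 − d/p) = 1 − 323/601 = 0.4626.
Q* = √(2DS / (H(1 − d/p))) = √(2 × 77,520 × 555 / (9.29 × 0.4626)).
= √(86,047,200 / 4.2972) ≈ 4474.818.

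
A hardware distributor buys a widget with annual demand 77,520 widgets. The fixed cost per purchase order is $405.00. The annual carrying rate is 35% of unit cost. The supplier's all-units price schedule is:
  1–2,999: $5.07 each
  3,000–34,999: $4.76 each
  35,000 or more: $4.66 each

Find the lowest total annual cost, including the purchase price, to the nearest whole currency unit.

TC* ≈ $379,223

Holding cost per unit per year at price C is H = 0.35·C.
For each price level, check whether its EOQ is feasible; otherwise the best quantity at that price is the breakpoint.
Tier 1 ($5.07): EOQ = 5948.6 exceeds tier's upper bound 2999, so this tier is dominated.
EOQ at $4.76 = 6139.2 (feasible in tier 2): TC = 77,520×$4.76 + (77,520/6139.2)×405 + (6139.2/2)×0.35×$4.76 = $379,223.11.
EOQ at $4.66 = 6204.7 < 35000, so use break Q=35000: TC = 77,520×$4.66 + (77,520/35000.0)×405 + (35000.0/2)×0.35×$4.66 = $390,682.72.
Lowest total cost among the candidates is at Q = 6139.2.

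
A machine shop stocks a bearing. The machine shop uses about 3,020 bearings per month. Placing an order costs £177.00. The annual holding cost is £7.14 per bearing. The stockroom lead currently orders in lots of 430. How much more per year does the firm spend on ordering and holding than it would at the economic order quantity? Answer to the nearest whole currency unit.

Extra cost ≈ £6,882 per year

Annual demand D = 3,020 × 12 = 36,240.
EOQ = √(2DS/H) = √(2 × 36,240 × 177 / 7.14) ≈ 1340.44.
Cost at Q* = (D/Q*)S + (Q*/2)H = √(2DSH) ≈ £9,570.72.
Cost at Q = 430: (36,240/430)×177 + (430/2)×7.14 = £14,917.40 + £1,535.10 = £16,452.50.
Excess = £16,452.50 − £9,570.72 = £6,881.77.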